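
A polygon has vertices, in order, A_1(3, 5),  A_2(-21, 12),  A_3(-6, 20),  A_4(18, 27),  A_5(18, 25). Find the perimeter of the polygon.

94

|A_1A_2| = √((-24)² + (7)²) = √625 = 25
|A_2A_3| = √((15)² + (8)²) = √289 = 17
|A_3A_4| = √((24)² + (7)²) = √625 = 25
|A_4A_5| = √((0)² + (-2)²) = √4 = 2
|A_5A_1| = √((-15)² + (-20)²) = √625 = 25
Perimeter = 25 + 17 + 25 + 2 + 25 = 94.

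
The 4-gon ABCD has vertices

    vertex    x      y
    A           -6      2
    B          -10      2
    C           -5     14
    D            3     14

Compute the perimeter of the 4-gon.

|AB| = √((-4)² + (0)²) = √16 = 4
|BC| = √((5)² + (12)²) = √169 = 13
|CD| = √((8)² + (0)²) = √64 = 8
|DA| = √((-9)² + (-12)²) = √225 = 15
Perimeter = 4 + 13 + 8 + 15 = 40.

40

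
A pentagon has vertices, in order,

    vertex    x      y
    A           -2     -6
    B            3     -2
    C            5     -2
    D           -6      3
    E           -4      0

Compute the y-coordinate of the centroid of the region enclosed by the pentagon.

-99/65

Apply the surveyor's formula. First the cross-terms c_i = x_i·y_{i+1} − x_{i+1}·y_i:
  22, 4, 3, 12, 24  ⇒  2A = 65, A = 32.5.
Then Σ (y_i + y_{i+1})·c_i = -297, so ȳ = -297 / (6·32.5) = -99/65.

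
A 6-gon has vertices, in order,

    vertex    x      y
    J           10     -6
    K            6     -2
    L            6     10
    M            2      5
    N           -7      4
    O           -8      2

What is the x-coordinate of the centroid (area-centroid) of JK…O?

257/187

Apply Gauss's area formula. First the cross-terms c_i = x_i·y_{i+1} − x_{i+1}·y_i:
  16, 72, 10, 43, 18, 28  ⇒  2A = 187, A = 93.5.
Then Σ (x_i + x_{i+1})·c_i = 771, so x̄ = 771 / (6·93.5) = 257/187.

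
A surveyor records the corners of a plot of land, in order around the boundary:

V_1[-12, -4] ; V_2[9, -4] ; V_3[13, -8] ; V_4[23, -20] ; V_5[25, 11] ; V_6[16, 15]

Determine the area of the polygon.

Apply the shoelace formula: 2A = Σ (x_i·y_{i+1} − x_{i+1}·y_i), indices taken mod 6.
Σ = (84) + (-20) + (-76) + (753) + (199) + (116) = 1056
Area = |Σ|/2 = 528.

528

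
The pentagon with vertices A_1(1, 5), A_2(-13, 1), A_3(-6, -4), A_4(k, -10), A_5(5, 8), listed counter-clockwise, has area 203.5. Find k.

13

Write out the shoelace sum; only the two edges meeting at A_4 involve k:
2·Area = [((-6)·(-10) − k·(-4)) + (k·8 − 5·(-10))] + 141
       = 12·k + 251 = 407
⇒ k = 13.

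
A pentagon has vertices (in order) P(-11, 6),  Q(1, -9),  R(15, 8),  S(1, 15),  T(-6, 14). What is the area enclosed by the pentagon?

Apply the shoelace (surveyor's) formula: 2A = Σ (x_i·y_{i+1} − x_{i+1}·y_i), indices taken mod 5.
P→Q: (-11)(-9) − (1)(6) = 93
Q→R: (1)(8) − (15)(-9) = 143
R→S: (15)(15) − (1)(8) = 217
S→T: (1)(14) − (-6)(15) = 104
T→P: (-6)(6) − (-11)(14) = 118
Σ = 675
Area = |Σ|/2 = 337.5.

337.5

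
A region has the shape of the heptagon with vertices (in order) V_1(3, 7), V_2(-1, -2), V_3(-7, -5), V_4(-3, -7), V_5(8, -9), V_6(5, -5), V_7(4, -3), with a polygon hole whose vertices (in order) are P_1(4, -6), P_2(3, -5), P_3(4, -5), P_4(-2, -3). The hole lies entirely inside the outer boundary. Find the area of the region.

Outer boundary:
Apply Gauss's area formula: 2A = Σ (x_i·y_{i+1} − x_{i+1}·y_i), indices taken mod 7.
Cross-terms: 1, -9, 34, 83, 5, 5, 37  ⇒  Σ = 156
Area = |Σ|/2 = 78.
Hole:
Σ = (-2) + (5) + (-22) + (24) = 5
Area = |Σ|/2 = 2.5.
Net area = 78 − 2.5 = 75.5.

75.5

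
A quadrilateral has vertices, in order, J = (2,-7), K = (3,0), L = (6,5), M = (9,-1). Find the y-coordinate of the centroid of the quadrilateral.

Apply the shoelace formula. First the cross-terms c_i = x_i·y_{i+1} − x_{i+1}·y_i:
  21, 15, -51, -61  ⇒  2A = -76, A = -38.
Then Σ (y_i + y_{i+1})·c_i = 212, so ȳ = 212 / (6·(-38)) = -53/57.

-53/57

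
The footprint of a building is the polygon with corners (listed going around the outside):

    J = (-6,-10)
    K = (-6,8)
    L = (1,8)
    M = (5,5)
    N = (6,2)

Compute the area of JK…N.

Apply the surveyor's formula: 2A = Σ (x_i·y_{i+1} − x_{i+1}·y_i), indices taken mod 5.
Cross-terms: -108, -56, -35, -20, -48  ⇒  Σ = -267
Area = |Σ|/2 = 133.5.

133.5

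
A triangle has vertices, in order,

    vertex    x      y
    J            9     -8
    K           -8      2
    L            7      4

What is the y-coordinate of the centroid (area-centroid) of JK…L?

Apply the surveyor's formula. First the cross-terms c_i = x_i·y_{i+1} − x_{i+1}·y_i:
  -46, -46, -92  ⇒  2A = -184, A = -92.
Then Σ (y_i + y_{i+1})·c_i = 368, so ȳ = 368 / (6·(-92)) = -2/3.

-2/3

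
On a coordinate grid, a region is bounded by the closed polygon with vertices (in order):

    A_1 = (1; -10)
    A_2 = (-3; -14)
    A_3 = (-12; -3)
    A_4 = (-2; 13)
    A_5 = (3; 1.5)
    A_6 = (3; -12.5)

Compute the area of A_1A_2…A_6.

Cross-terms: -44, -159, -162, -42, -42, -17.5  ⇒  Σ = -466.5
Area = |Σ|/2 = 233.25.

233.25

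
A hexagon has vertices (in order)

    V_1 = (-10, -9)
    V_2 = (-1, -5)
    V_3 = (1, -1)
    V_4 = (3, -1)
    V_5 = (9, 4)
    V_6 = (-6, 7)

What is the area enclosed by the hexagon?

140.5

Apply the surveyor's formula: 2A = Σ (x_i·y_{i+1} − x_{i+1}·y_i), indices taken mod 6.
V_1→V_2: (-10)(-5) − (-1)(-9) = 41
V_2→V_3: (-1)(-1) − (1)(-5) = 6
V_3→V_4: (1)(-1) − (3)(-1) = 2
V_4→V_5: (3)(4) − (9)(-1) = 21
V_5→V_6: (9)(7) − (-6)(4) = 87
V_6→V_1: (-6)(-9) − (-10)(7) = 124
Σ = 281
Area = |Σ|/2 = 140.5.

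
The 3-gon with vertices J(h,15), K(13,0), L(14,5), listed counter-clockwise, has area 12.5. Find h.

11

The doubled signed area Σ (x_i y_{i+1} − x_{i+1} y_i) is linear in h.
With h=0 it equals 80; the coefficient of h is -5 (from the two edges through J).
So -5·h + 80 = 2·12.5 = 25 ⇒ h = 11.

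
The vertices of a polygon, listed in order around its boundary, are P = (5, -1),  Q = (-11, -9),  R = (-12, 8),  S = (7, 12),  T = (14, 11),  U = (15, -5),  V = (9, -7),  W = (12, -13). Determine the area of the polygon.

409

Apply Gauss's area formula: 2A = Σ (x_i·y_{i+1} − x_{i+1}·y_i), indices taken mod 8.
Σ = (-56) + (-196) + (-200) + (-91) + (-235) + (-60) + (-33) + (53) = -818
Area = |Σ|/2 = 409.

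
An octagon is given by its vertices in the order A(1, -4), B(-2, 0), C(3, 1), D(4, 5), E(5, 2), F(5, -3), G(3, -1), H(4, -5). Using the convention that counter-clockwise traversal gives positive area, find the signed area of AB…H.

Apply the surveyor's formula: 2A = Σ (x_i·y_{i+1} − x_{i+1}·y_i), indices taken mod 8.
Σ = (-8) + (-2) + (11) + (-17) + (-25) + (4) + (-11) + (-11) = -59
Signed area = Σ/2 = -29.5 (negative ⇒ clockwise traversal).

-29.5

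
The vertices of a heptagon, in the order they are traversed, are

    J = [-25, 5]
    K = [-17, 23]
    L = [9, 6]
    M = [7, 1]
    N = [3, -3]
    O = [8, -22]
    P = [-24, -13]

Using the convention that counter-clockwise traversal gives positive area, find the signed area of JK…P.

-987.5

Cross-terms: -490, -309, -33, -24, -42, -632, -445  ⇒  Σ = -1975
Signed area = Σ/2 = -987.5 (negative ⇒ clockwise traversal).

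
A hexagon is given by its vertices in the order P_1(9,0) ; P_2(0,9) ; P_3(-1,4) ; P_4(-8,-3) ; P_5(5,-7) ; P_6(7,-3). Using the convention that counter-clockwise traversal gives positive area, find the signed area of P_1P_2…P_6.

128.5

Apply the surveyor's formula: 2A = Σ (x_i·y_{i+1} − x_{i+1}·y_i), indices taken mod 6.
Σ = (81) + (9) + (35) + (71) + (34) + (27) = 257
Signed area = Σ/2 = 128.5 (positive ⇒ counter-clockwise traversal).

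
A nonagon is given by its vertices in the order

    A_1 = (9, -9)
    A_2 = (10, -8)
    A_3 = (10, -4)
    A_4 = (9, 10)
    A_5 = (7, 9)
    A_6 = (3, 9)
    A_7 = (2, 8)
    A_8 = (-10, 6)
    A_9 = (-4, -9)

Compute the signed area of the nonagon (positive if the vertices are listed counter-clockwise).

285

Apply the shoelace (surveyor's) formula: 2A = Σ (x_i·y_{i+1} − x_{i+1}·y_i), indices taken mod 9.
Σ = (18) + (40) + (136) + (11) + (36) + (6) + (92) + (114) + (117) = 570
Signed area = Σ/2 = 285 (positive ⇒ counter-clockwise traversal).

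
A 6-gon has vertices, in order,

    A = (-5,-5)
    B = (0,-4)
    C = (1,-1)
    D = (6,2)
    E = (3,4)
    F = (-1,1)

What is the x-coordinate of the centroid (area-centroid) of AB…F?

76/201

Apply the shoelace formula. First the cross-terms c_i = x_i·y_{i+1} − x_{i+1}·y_i:
  20, 4, 8, 18, 7, 10  ⇒  2A = 67, A = 33.5.
Then Σ (x_i + x_{i+1})·c_i = 76, so x̄ = 76 / (6·33.5) = 76/201.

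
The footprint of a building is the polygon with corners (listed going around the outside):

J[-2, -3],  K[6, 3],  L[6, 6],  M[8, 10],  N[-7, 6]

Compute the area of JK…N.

J→K: (-2)(3) − (6)(-3) = 12
K→L: (6)(6) − (6)(3) = 18
L→M: (6)(10) − (8)(6) = 12
M→N: (8)(6) − (-7)(10) = 118
N→J: (-7)(-3) − (-2)(6) = 33
Σ = 193
Area = |Σ|/2 = 96.5.

96.5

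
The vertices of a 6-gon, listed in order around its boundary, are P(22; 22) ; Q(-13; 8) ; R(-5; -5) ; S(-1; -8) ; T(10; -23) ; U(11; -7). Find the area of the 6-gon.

642

Apply the shoelace (surveyor's) formula: 2A = Σ (x_i·y_{i+1} − x_{i+1}·y_i), indices taken mod 6.
Σ = (462) + (105) + (35) + (103) + (183) + (396) = 1284
Area = |Σ|/2 = 642.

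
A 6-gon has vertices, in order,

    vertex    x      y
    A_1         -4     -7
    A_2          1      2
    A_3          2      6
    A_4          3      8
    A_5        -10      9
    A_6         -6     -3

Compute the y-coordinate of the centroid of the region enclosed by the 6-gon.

Apply the surveyor's formula. First the cross-terms c_i = x_i·y_{i+1} − x_{i+1}·y_i:
  -1, 2, -2, 107, 84, 30  ⇒  2A = 220, A = 110.
Then Σ (y_i + y_{i+1})·c_i = 2016, so ȳ = 2016 / (6·110) = 168/55.

168/55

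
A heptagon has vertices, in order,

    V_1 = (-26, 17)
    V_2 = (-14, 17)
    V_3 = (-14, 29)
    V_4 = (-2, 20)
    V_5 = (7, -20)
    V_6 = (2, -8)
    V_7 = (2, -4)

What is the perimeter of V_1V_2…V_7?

132

|V_1V_2| = √((12)² + (0)²) = √144 = 12
|V_2V_3| = √((0)² + (12)²) = √144 = 12
|V_3V_4| = √((12)² + (-9)²) = √225 = 15
|V_4V_5| = √((9)² + (-40)²) = √1681 = 41
|V_5V_6| = √((-5)² + (12)²) = √169 = 13
|V_6V_7| = √((0)² + (4)²) = √16 = 4
|V_7V_1| = √((-28)² + (21)²) = √1225 = 35
Perimeter = 12 + 12 + 15 + 41 + 13 + 4 + 35 = 132.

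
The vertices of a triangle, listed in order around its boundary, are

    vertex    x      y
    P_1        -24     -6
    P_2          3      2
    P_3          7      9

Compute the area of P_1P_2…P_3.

Apply Gauss's area formula: 2A = Σ (x_i·y_{i+1} − x_{i+1}·y_i), indices taken mod 3.
Σ = (-30) + (13) + (174) = 157
Area = |Σ|/2 = 78.5.

78.5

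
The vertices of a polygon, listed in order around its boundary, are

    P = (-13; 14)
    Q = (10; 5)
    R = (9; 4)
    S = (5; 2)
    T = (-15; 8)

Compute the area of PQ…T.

124

Cross-terms: -205, -5, -2, 70, -106  ⇒  Σ = -248
Area = |Σ|/2 = 124.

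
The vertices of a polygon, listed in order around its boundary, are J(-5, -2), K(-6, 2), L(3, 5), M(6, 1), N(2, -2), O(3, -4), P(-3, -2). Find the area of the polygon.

61.5

Σ = (-22) + (-36) + (-27) + (-14) + (-2) + (-18) + (-4) = -123
Area = |Σ|/2 = 61.5.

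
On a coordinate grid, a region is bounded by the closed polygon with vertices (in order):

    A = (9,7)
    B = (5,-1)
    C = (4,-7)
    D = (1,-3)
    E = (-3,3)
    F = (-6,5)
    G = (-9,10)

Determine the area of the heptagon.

125.5

Σ = (-44) + (-31) + (-5) + (-6) + (3) + (-15) + (-153) = -251
Area = |Σ|/2 = 125.5.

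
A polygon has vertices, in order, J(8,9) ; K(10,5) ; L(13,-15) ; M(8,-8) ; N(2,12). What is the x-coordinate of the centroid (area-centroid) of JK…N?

Apply the shoelace (surveyor's) formula. First the cross-terms c_i = x_i·y_{i+1} − x_{i+1}·y_i:
  -50, -215, 16, 112, -78  ⇒  2A = -215, A = -107.5.
Then Σ (x_i + x_{i+1})·c_i = -5169, so x̄ = -5169 / (6·(-107.5)) = 1723/215.

1723/215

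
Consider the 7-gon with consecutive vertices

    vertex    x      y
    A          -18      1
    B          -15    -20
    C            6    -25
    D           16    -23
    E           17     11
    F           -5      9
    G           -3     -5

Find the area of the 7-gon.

Apply Gauss's area formula: 2A = Σ (x_i·y_{i+1} − x_{i+1}·y_i), indices taken mod 7.
Cross-terms: 375, 495, 262, 567, 208, 52, -93  ⇒  Σ = 1866
Area = |Σ|/2 = 933.

933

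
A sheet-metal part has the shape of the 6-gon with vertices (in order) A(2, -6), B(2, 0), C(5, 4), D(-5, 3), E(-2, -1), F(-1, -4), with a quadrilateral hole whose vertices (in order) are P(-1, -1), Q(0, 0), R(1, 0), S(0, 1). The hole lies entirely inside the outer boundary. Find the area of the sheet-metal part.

Outer boundary:
Apply Gauss's area formula: 2A = Σ (x_i·y_{i+1} − x_{i+1}·y_i), indices taken mod 6.
A→B: (2)(0) − (2)(-6) = 12
B→C: (2)(4) − (5)(0) = 8
C→D: (5)(3) − (-5)(4) = 35
D→E: (-5)(-1) − (-2)(3) = 11
E→F: (-2)(-4) − (-1)(-1) = 7
F→A: (-1)(-6) − (2)(-4) = 14
Σ = 87
Area = |Σ|/2 = 43.5.
Hole:
Apply the surveyor's formula: 2A = Σ (x_i·y_{i+1} − x_{i+1}·y_i), indices taken mod 4.
Σ = (0) + (0) + (1) + (1) = 2
Area = |Σ|/2 = 1.
Net area = 43.5 − 1 = 42.5.

42.5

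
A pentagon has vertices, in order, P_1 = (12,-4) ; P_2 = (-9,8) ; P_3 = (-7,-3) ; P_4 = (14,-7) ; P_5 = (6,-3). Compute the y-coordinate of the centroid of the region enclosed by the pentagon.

Apply the shoelace formula. First the cross-terms c_i = x_i·y_{i+1} − x_{i+1}·y_i:
  60, 83, 91, 0, 12  ⇒  2A = 246, A = 123.
Then Σ (y_i + y_{i+1})·c_i = -339, so ȳ = -339 / (6·123) = -113/246.

-113/246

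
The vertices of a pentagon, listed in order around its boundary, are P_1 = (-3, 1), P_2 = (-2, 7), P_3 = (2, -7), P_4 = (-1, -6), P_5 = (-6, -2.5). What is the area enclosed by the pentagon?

Σ = (-19) + (0) + (-19) + (-33.5) + (-13.5) = -85
Area = |Σ|/2 = 42.5.

42.5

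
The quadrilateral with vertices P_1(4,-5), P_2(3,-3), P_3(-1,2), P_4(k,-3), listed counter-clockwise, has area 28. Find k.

The doubled signed area Σ (x_i y_{i+1} − x_{i+1} y_i) is linear in k.
With k=0 it equals 21; the coefficient of k is -7 (from the two edges through P_4).
So -7·k + 21 = 2·28 = 56 ⇒ k = -5.

-5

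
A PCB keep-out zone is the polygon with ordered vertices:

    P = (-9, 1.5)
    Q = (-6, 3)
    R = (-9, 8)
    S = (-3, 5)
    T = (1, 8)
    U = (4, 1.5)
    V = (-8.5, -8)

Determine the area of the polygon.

Σ = (-18) + (-21) + (-21) + (-29) + (-30.5) + (-19.25) + (-84.75) = -223.5
Area = |Σ|/2 = 111.75.

111.75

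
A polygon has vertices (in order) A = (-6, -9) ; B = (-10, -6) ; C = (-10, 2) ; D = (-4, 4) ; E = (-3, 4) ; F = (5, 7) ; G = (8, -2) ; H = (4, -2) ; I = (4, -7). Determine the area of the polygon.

Apply Gauss's area formula: 2A = Σ (x_i·y_{i+1} − x_{i+1}·y_i), indices taken mod 9.
Σ = (-54) + (-80) + (-32) + (-4) + (-41) + (-66) + (-8) + (-20) + (-78) = -383
Area = |Σ|/2 = 191.5.

191.5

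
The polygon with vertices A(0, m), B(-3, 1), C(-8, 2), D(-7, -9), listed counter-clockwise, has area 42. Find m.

1

The doubled signed area Σ (x_i y_{i+1} − x_{i+1} y_i) is linear in m.
With m=0 it equals 88; the coefficient of m is -4 (from the two edges through A).
So -4·m + 88 = 2·42 = 84 ⇒ m = 1.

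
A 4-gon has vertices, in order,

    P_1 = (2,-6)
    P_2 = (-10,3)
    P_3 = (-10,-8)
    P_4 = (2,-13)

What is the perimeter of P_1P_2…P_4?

46

|P_1P_2| = √((-12)² + (9)²) = √225 = 15
|P_2P_3| = √((0)² + (-11)²) = √121 = 11
|P_3P_4| = √((12)² + (-5)²) = √169 = 13
|P_4P_1| = √((0)² + (7)²) = √49 = 7
Perimeter = 15 + 11 + 13 + 7 = 46.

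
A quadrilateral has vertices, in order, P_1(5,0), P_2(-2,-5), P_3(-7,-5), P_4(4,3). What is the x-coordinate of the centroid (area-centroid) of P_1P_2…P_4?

-1/11

Apply the surveyor's formula. First the cross-terms c_i = x_i·y_{i+1} − x_{i+1}·y_i:
  -25, -25, -1, -15  ⇒  2A = -66, A = -33.
Then Σ (x_i + x_{i+1})·c_i = 18, so x̄ = 18 / (6·(-33)) = -1/11.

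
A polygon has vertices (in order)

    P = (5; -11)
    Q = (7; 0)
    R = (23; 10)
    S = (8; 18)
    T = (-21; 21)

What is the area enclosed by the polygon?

576.5

Apply Gauss's area formula: 2A = Σ (x_i·y_{i+1} − x_{i+1}·y_i), indices taken mod 5.
Σ = (77) + (70) + (334) + (546) + (126) = 1153
Area = |Σ|/2 = 576.5.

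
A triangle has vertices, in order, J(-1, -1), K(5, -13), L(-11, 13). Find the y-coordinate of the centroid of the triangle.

-1/3

Apply the surveyor's formula. First the cross-terms c_i = x_i·y_{i+1} − x_{i+1}·y_i:
  18, -78, 24  ⇒  2A = -36, A = -18.
Then Σ (y_i + y_{i+1})·c_i = 36, so ȳ = 36 / (6·(-18)) = -1/3.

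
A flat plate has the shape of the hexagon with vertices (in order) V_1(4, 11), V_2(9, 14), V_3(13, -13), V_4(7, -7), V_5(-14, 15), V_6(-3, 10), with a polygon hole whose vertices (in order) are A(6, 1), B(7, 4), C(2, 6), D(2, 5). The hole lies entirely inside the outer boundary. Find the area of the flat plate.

Outer boundary:
Σ = (-43) + (-299) + (0) + (7) + (-95) + (-73) = -503
Area = |Σ|/2 = 251.5.
Hole:
Apply Gauss's area formula: 2A = Σ (x_i·y_{i+1} − x_{i+1}·y_i), indices taken mod 4.
A→B: (6)(4) − (7)(1) = 17
B→C: (7)(6) − (2)(4) = 34
C→D: (2)(5) − (2)(6) = -2
D→A: (2)(1) − (6)(5) = -28
Σ = 21
Area = |Σ|/2 = 10.5.
Net area = 251.5 − 10.5 = 241.

241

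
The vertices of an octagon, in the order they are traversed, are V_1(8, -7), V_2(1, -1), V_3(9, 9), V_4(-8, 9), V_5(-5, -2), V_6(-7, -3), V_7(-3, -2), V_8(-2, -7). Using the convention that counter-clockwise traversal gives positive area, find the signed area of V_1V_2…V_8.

162

Cross-terms: -1, 18, 153, 61, 1, 5, 17, 70  ⇒  Σ = 324
Signed area = Σ/2 = 162 (positive ⇒ counter-clockwise traversal).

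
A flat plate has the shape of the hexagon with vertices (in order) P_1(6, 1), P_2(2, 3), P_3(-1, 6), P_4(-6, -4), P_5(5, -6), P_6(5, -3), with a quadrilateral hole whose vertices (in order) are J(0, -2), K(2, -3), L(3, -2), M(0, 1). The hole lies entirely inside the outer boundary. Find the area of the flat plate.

76.5

Outer boundary:
Apply the shoelace (surveyor's) formula: 2A = Σ (x_i·y_{i+1} − x_{i+1}·y_i), indices taken mod 6.
Σ = (16) + (15) + (40) + (56) + (15) + (23) = 165
Area = |Σ|/2 = 82.5.
Hole:
Apply the shoelace formula: 2A = Σ (x_i·y_{i+1} − x_{i+1}·y_i), indices taken mod 4.
J→K: (0)(-3) − (2)(-2) = 4
K→L: (2)(-2) − (3)(-3) = 5
L→M: (3)(1) − (0)(-2) = 3
M→J: (0)(-2) − (0)(1) = 0
Σ = 12
Area = |Σ|/2 = 6.
Net area = 82.5 − 6 = 76.5.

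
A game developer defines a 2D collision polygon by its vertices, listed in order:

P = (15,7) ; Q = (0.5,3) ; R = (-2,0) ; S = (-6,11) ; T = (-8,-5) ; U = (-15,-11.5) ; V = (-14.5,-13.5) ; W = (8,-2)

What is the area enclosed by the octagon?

209.625

Apply the surveyor's formula: 2A = Σ (x_i·y_{i+1} − x_{i+1}·y_i), indices taken mod 8.
Σ = (41.5) + (6) + (-22) + (118) + (17) + (35.75) + (137) + (86) = 419.25
Area = |Σ|/2 = 209.625.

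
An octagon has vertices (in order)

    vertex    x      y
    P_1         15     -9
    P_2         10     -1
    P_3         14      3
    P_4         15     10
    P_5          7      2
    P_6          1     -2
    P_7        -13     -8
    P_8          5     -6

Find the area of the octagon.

Cross-terms: 75, 44, 95, -40, -16, -34, 118, 45  ⇒  Σ = 287
Area = |Σ|/2 = 143.5.

143.5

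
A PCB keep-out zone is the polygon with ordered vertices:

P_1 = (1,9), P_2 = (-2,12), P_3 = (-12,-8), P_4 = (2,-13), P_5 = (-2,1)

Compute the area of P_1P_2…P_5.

159.5

Apply the shoelace formula: 2A = Σ (x_i·y_{i+1} − x_{i+1}·y_i), indices taken mod 5.
Cross-terms: 30, 160, 172, -24, -19  ⇒  Σ = 319
Area = |Σ|/2 = 159.5.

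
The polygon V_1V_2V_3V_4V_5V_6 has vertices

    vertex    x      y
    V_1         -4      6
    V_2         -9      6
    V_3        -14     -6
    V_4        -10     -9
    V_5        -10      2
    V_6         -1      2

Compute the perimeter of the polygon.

48

|V_1V_2| = √((-5)² + (0)²) = √25 = 5
|V_2V_3| = √((-5)² + (-12)²) = √169 = 13
|V_3V_4| = √((4)² + (-3)²) = √25 = 5
|V_4V_5| = √((0)² + (11)²) = √121 = 11
|V_5V_6| = √((9)² + (0)²) = √81 = 9
|V_6V_1| = √((-3)² + (4)²) = √25 = 5
Perimeter = 5 + 13 + 5 + 11 + 9 + 5 = 48.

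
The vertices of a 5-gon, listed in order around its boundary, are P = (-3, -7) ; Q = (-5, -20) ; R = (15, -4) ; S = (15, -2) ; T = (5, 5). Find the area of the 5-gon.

220

Apply the shoelace (surveyor's) formula: 2A = Σ (x_i·y_{i+1} − x_{i+1}·y_i), indices taken mod 5.
Cross-terms: 25, 320, 30, 85, -20  ⇒  Σ = 440
Area = |Σ|/2 = 220.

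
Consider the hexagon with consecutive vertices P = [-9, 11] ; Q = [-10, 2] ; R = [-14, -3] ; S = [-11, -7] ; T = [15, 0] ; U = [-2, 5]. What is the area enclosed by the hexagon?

Σ = (92) + (58) + (65) + (105) + (75) + (23) = 418
Area = |Σ|/2 = 209.

209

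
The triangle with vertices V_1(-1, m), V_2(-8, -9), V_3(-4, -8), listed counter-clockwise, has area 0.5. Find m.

Write out the shoelace sum; only the two edges meeting at V_1 involve m:
2·Area = [((-4)·m − (-1)·(-8)) + ((-1)·(-9) − (-8)·m)] + 28
       = 4·m + 29 = 1
⇒ m = -7.

-7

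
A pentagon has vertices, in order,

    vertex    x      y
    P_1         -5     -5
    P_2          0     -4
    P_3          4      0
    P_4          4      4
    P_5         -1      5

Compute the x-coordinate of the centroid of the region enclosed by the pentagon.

-8/159

Apply the surveyor's formula. First the cross-terms c_i = x_i·y_{i+1} − x_{i+1}·y_i:
  20, 16, 16, 24, 30  ⇒  2A = 106, A = 53.
Then Σ (x_i + x_{i+1})·c_i = -16, so x̄ = -16 / (6·53) = -8/159.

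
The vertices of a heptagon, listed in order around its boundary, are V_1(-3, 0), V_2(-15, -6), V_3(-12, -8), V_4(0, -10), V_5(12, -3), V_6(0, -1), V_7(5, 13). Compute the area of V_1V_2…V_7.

Σ = (18) + (48) + (120) + (120) + (-12) + (5) + (39) = 338
Area = |Σ|/2 = 169.

169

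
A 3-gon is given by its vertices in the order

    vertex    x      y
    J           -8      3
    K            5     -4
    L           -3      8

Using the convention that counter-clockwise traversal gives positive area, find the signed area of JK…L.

Apply the surveyor's formula: 2A = Σ (x_i·y_{i+1} − x_{i+1}·y_i), indices taken mod 3.
Σ = (17) + (28) + (55) = 100
Signed area = Σ/2 = 50 (positive ⇒ counter-clockwise traversal).

50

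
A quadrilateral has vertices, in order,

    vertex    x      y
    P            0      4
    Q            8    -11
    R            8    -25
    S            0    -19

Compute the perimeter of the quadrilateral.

|PQ| = √((8)² + (-15)²) = √289 = 17
|QR| = √((0)² + (-14)²) = √196 = 14
|RS| = √((-8)² + (6)²) = √100 = 10
|SP| = √((0)² + (23)²) = √529 = 23
Perimeter = 17 + 14 + 10 + 23 = 64.

64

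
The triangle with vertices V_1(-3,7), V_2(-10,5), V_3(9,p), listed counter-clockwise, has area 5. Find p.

9

Write out the shoelace sum; only the two edges meeting at V_3 involve p:
2·Area = [((-10)·p − 9·5) + (9·7 − (-3)·p)] + 55
       = -7·p + 73 = 10
⇒ p = 9.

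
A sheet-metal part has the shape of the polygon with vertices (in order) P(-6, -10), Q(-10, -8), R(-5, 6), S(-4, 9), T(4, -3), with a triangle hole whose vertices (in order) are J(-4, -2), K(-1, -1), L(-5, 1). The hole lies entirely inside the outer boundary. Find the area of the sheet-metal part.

Outer boundary:
Cross-terms: -52, -100, -21, -24, -58  ⇒  Σ = -255
Area = |Σ|/2 = 127.5.
Hole:
Apply the shoelace formula: 2A = Σ (x_i·y_{i+1} − x_{i+1}·y_i), indices taken mod 3.
Cross-terms: 2, -6, 14  ⇒  Σ = 10
Area = |Σ|/2 = 5.
Net area = 127.5 − 5 = 122.5.

122.5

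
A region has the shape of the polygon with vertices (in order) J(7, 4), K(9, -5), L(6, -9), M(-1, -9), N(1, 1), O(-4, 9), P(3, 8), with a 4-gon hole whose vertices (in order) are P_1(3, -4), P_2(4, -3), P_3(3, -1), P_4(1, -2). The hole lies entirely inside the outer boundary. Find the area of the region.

Outer boundary:
J→K: (7)(-5) − (9)(4) = -71
K→L: (9)(-9) − (6)(-5) = -51
L→M: (6)(-9) − (-1)(-9) = -63
M→N: (-1)(1) − (1)(-9) = 8
N→O: (1)(9) − (-4)(1) = 13
O→P: (-4)(8) − (3)(9) = -59
P→J: (3)(4) − (7)(8) = -44
Σ = -267
Area = |Σ|/2 = 133.5.
Hole:
Apply Gauss's area formula: 2A = Σ (x_i·y_{i+1} − x_{i+1}·y_i), indices taken mod 4.
P_1→P_2: (3)(-3) − (4)(-4) = 7
P_2→P_3: (4)(-1) − (3)(-3) = 5
P_3→P_4: (3)(-2) − (1)(-1) = -5
P_4→P_1: (1)(-4) − (3)(-2) = 2
Σ = 9
Area = |Σ|/2 = 4.5.
Net area = 133.5 − 4.5 = 129.

129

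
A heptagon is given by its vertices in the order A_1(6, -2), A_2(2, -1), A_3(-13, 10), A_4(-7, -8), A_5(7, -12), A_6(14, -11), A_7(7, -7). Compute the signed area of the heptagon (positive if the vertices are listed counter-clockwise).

208.5

Apply Gauss's area formula: 2A = Σ (x_i·y_{i+1} − x_{i+1}·y_i), indices taken mod 7.
Σ = (-2) + (7) + (174) + (140) + (91) + (-21) + (28) = 417
Signed area = Σ/2 = 208.5 (positive ⇒ counter-clockwise traversal).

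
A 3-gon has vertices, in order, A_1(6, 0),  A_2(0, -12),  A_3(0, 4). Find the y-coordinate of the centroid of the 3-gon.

-8/3

Apply the shoelace (surveyor's) formula. First the cross-terms c_i = x_i·y_{i+1} − x_{i+1}·y_i:
  -72, 0, -24  ⇒  2A = -96, A = -48.
Then Σ (y_i + y_{i+1})·c_i = 768, so ȳ = 768 / (6·(-48)) = -8/3.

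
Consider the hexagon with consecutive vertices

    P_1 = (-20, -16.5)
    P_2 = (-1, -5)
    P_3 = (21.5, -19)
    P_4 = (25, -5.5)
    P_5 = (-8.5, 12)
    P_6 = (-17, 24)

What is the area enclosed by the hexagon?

790.25

Σ = (83.5) + (126.5) + (356.75) + (253.25) + (0) + (760.5) = 1580.5
Area = |Σ|/2 = 790.25.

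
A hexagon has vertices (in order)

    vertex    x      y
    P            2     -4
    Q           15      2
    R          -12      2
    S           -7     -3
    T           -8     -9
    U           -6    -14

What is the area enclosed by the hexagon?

Σ = (64) + (54) + (50) + (39) + (58) + (52) = 317
Area = |Σ|/2 = 158.5.

158.5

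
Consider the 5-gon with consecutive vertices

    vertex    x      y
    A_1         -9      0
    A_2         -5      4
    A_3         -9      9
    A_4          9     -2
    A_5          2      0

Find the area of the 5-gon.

52

Apply the shoelace (surveyor's) formula: 2A = Σ (x_i·y_{i+1} − x_{i+1}·y_i), indices taken mod 5.
Cross-terms: -36, -9, -63, 4, 0  ⇒  Σ = -104
Area = |Σ|/2 = 52.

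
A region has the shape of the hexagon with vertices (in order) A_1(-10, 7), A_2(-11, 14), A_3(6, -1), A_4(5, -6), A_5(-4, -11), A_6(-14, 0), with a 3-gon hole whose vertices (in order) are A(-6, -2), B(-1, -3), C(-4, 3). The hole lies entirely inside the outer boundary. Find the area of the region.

235.5

Outer boundary:
Apply the shoelace formula: 2A = Σ (x_i·y_{i+1} − x_{i+1}·y_i), indices taken mod 6.
A_1→A_2: (-10)(14) − (-11)(7) = -63
A_2→A_3: (-11)(-1) − (6)(14) = -73
A_3→A_4: (6)(-6) − (5)(-1) = -31
A_4→A_5: (5)(-11) − (-4)(-6) = -79
A_5→A_6: (-4)(0) − (-14)(-11) = -154
A_6→A_1: (-14)(7) − (-10)(0) = -98
Σ = -498
Area = |Σ|/2 = 249.
Hole:
Σ = (16) + (-15) + (26) = 27
Area = |Σ|/2 = 13.5.
Net area = 249 − 13.5 = 235.5.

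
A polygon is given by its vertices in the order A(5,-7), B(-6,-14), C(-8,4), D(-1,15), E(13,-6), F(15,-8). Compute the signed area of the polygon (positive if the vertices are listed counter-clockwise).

Apply the surveyor's formula: 2A = Σ (x_i·y_{i+1} − x_{i+1}·y_i), indices taken mod 6.
Σ = (-112) + (-136) + (-116) + (-189) + (-14) + (-65) = -632
Signed area = Σ/2 = -316 (negative ⇒ clockwise traversal).

-316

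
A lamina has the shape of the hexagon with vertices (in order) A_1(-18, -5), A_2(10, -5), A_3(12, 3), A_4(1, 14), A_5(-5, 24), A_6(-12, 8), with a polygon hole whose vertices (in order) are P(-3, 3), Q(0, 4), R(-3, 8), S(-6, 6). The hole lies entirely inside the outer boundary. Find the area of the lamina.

455.5

Outer boundary:
Apply the shoelace (surveyor's) formula: 2A = Σ (x_i·y_{i+1} − x_{i+1}·y_i), indices taken mod 6.
A_1→A_2: (-18)(-5) − (10)(-5) = 140
A_2→A_3: (10)(3) − (12)(-5) = 90
A_3→A_4: (12)(14) − (1)(3) = 165
A_4→A_5: (1)(24) − (-5)(14) = 94
A_5→A_6: (-5)(8) − (-12)(24) = 248
A_6→A_1: (-12)(-5) − (-18)(8) = 204
Σ = 941
Area = |Σ|/2 = 470.5.
Hole:
P→Q: (-3)(4) − (0)(3) = -12
Q→R: (0)(8) − (-3)(4) = 12
R→S: (-3)(6) − (-6)(8) = 30
S→P: (-6)(3) − (-3)(6) = 0
Σ = 30
Area = |Σ|/2 = 15.
Net area = 470.5 − 15 = 455.5.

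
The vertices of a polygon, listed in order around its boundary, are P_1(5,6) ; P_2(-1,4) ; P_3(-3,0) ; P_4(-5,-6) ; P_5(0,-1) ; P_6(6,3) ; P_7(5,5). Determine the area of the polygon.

43.5

Apply Gauss's area formula: 2A = Σ (x_i·y_{i+1} − x_{i+1}·y_i), indices taken mod 7.
Cross-terms: 26, 12, 18, 5, 6, 15, 5  ⇒  Σ = 87
Area = |Σ|/2 = 43.5.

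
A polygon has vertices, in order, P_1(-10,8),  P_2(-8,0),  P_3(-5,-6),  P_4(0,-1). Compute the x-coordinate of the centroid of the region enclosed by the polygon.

-567/107

Apply the shoelace (surveyor's) formula. First the cross-terms c_i = x_i·y_{i+1} − x_{i+1}·y_i:
  64, 48, 5, -10  ⇒  2A = 107, A = 53.5.
Then Σ (x_i + x_{i+1})·c_i = -1701, so x̄ = -1701 / (6·53.5) = -567/107.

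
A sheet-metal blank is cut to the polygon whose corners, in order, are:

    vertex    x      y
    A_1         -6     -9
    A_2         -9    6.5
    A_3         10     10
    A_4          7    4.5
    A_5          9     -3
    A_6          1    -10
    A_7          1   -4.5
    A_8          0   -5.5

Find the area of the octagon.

Apply Gauss's area formula: 2A = Σ (x_i·y_{i+1} − x_{i+1}·y_i), indices taken mod 8.
A_1→A_2: (-6)(6.5) − (-9)(-9) = -120
A_2→A_3: (-9)(10) − (10)(6.5) = -155
A_3→A_4: (10)(4.5) − (7)(10) = -25
A_4→A_5: (7)(-3) − (9)(4.5) = -61.5
A_5→A_6: (9)(-10) − (1)(-3) = -87
A_6→A_7: (1)(-4.5) − (1)(-10) = 5.5
A_7→A_8: (1)(-5.5) − (0)(-4.5) = -5.5
A_8→A_1: (0)(-9) − (-6)(-5.5) = -33
Σ = -481.5
Area = |Σ|/2 = 240.75.

240.75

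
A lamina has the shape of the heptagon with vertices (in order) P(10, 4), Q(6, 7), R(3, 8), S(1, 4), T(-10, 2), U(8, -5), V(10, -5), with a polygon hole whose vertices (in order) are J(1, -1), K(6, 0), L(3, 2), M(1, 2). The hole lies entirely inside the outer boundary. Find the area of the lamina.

117

Outer boundary:
Apply the surveyor's formula: 2A = Σ (x_i·y_{i+1} − x_{i+1}·y_i), indices taken mod 7.
P→Q: (10)(7) − (6)(4) = 46
Q→R: (6)(8) − (3)(7) = 27
R→S: (3)(4) − (1)(8) = 4
S→T: (1)(2) − (-10)(4) = 42
T→U: (-10)(-5) − (8)(2) = 34
U→V: (8)(-5) − (10)(-5) = 10
V→P: (10)(4) − (10)(-5) = 90
Σ = 253
Area = |Σ|/2 = 126.5.
Hole:
Σ = (6) + (12) + (4) + (-3) = 19
Area = |Σ|/2 = 9.5.
Net area = 126.5 − 9.5 = 117.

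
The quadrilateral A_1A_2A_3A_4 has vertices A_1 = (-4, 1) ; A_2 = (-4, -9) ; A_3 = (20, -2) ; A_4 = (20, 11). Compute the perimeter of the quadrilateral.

74

|A_1A_2| = √((0)² + (-10)²) = √100 = 10
|A_2A_3| = √((24)² + (7)²) = √625 = 25
|A_3A_4| = √((0)² + (13)²) = √169 = 13
|A_4A_1| = √((-24)² + (-10)²) = √676 = 26
Perimeter = 10 + 25 + 13 + 26 = 74.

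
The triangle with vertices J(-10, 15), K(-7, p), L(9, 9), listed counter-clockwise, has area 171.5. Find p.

-4

Write out the shoelace sum; only the two edges meeting at K involve p:
2·Area = [((-10)·p − (-7)·15) + ((-7)·9 − 9·p)] + 225
       = -19·p + 267 = 343
⇒ p = -4.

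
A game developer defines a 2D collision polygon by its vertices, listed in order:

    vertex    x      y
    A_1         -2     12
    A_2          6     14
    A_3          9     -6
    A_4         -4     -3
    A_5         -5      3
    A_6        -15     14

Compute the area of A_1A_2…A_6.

Apply the shoelace (surveyor's) formula: 2A = Σ (x_i·y_{i+1} − x_{i+1}·y_i), indices taken mod 6.
A_1→A_2: (-2)(14) − (6)(12) = -100
A_2→A_3: (6)(-6) − (9)(14) = -162
A_3→A_4: (9)(-3) − (-4)(-6) = -51
A_4→A_5: (-4)(3) − (-5)(-3) = -27
A_5→A_6: (-5)(14) − (-15)(3) = -25
A_6→A_1: (-15)(12) − (-2)(14) = -152
Σ = -517
Area = |Σ|/2 = 258.5.

258.5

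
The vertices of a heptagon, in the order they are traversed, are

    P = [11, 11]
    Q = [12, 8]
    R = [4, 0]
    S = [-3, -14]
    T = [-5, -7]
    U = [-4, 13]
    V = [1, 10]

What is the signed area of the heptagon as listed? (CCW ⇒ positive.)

Apply the surveyor's formula: 2A = Σ (x_i·y_{i+1} − x_{i+1}·y_i), indices taken mod 7.
Σ = (-44) + (-32) + (-56) + (-49) + (-93) + (-53) + (-99) = -426
Signed area = Σ/2 = -213 (negative ⇒ clockwise traversal).

-213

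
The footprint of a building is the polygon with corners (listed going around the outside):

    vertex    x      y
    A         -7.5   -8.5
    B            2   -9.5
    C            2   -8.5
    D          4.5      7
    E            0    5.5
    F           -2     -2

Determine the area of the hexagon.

90.125

Σ = (88.25) + (2) + (52.25) + (24.75) + (11) + (2) = 180.25
Area = |Σ|/2 = 90.125.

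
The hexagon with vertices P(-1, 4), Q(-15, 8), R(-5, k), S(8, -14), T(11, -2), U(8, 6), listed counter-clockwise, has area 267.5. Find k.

-5

Write out the shoelace sum; only the two edges meeting at R involve k:
2·Area = [((-15)·k − (-5)·8) + ((-5)·(-14) − 8·k)] + 310
       = -23·k + 420 = 535
⇒ k = -5.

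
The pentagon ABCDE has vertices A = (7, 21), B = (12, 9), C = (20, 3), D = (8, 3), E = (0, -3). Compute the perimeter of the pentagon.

|AB| = √((5)² + (-12)²) = √169 = 13
|BC| = √((8)² + (-6)²) = √100 = 10
|CD| = √((-12)² + (0)²) = √144 = 12
|DE| = √((-8)² + (-6)²) = √100 = 10
|EA| = √((7)² + (24)²) = √625 = 25
Perimeter = 13 + 10 + 12 + 10 + 25 = 70.

70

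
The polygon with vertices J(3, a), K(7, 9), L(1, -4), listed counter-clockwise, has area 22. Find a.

Write out the shoelace sum; only the two edges meeting at J involve a:
2·Area = [(1·a − 3·(-4)) + (3·9 − 7·a)] + -37
       = -6·a + 2 = 44
⇒ a = -7.

-7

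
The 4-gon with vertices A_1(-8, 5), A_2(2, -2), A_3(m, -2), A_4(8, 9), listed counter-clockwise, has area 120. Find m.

10

Write out the shoelace sum; only the two edges meeting at A_3 involve m:
2·Area = [(2·(-2) − m·(-2)) + (m·9 − 8·(-2))] + 118
       = 11·m + 130 = 240
⇒ m = 10.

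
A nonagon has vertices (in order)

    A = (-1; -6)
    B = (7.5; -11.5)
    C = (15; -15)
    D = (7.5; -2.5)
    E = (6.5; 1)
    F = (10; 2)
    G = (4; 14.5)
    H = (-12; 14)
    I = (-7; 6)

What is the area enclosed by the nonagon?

329.625

Apply Gauss's area formula: 2A = Σ (x_i·y_{i+1} − x_{i+1}·y_i), indices taken mod 9.
Cross-terms: 56.5, 60, 75, 23.75, 3, 137, 230, 26, 48  ⇒  Σ = 659.25
Area = |Σ|/2 = 329.625.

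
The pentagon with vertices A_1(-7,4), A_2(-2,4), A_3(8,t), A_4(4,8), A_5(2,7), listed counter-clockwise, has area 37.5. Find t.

Write out the shoelace sum; only the two edges meeting at A_3 involve t:
2·Area = [((-2)·t − 8·4) + (8·8 − 4·t)] + 49
       = -6·t + 81 = 75
⇒ t = 1.

1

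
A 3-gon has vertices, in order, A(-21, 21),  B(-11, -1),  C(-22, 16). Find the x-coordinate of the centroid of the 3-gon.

Apply the surveyor's formula. First the cross-terms c_i = x_i·y_{i+1} − x_{i+1}·y_i:
  252, -198, -126  ⇒  2A = -72, A = -36.
Then Σ (x_i + x_{i+1})·c_i = 3888, so x̄ = 3888 / (6·(-36)) = -18.

-18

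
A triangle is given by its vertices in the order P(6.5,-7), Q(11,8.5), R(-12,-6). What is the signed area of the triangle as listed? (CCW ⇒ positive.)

Cross-terms: 132.25, 36, 123  ⇒  Σ = 291.25
Signed area = Σ/2 = 145.625 (positive ⇒ counter-clockwise traversal).

145.625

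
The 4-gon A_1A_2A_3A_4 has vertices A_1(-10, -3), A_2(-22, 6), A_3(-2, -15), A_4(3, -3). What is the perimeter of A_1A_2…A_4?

|A_1A_2| = √((-12)² + (9)²) = √225 = 15
|A_2A_3| = √((20)² + (-21)²) = √841 = 29
|A_3A_4| = √((5)² + (12)²) = √169 = 13
|A_4A_1| = √((-13)² + (0)²) = √169 = 13
Perimeter = 15 + 29 + 13 + 13 = 70.

70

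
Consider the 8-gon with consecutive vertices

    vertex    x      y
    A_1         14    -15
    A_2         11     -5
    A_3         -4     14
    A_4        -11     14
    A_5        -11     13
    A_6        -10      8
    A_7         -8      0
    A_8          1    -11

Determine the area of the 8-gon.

Apply Gauss's area formula: 2A = Σ (x_i·y_{i+1} − x_{i+1}·y_i), indices taken mod 8.
Cross-terms: 95, 134, 98, 11, 42, 64, 88, 139  ⇒  Σ = 671
Area = |Σ|/2 = 335.5.

335.5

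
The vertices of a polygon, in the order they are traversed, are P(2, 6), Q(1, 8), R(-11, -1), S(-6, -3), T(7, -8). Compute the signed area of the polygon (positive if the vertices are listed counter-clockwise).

Apply the shoelace formula: 2A = Σ (x_i·y_{i+1} − x_{i+1}·y_i), indices taken mod 5.
Cross-terms: 10, 87, 27, 69, 58  ⇒  Σ = 251
Signed area = Σ/2 = 125.5 (positive ⇒ counter-clockwise traversal).

125.5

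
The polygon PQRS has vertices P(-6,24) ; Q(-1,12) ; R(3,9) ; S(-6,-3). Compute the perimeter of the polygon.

|PQ| = √((5)² + (-12)²) = √169 = 13
|QR| = √((4)² + (-3)²) = √25 = 5
|RS| = √((-9)² + (-12)²) = √225 = 15
|SP| = √((0)² + (27)²) = √729 = 27
Perimeter = 13 + 5 + 15 + 27 = 60.

60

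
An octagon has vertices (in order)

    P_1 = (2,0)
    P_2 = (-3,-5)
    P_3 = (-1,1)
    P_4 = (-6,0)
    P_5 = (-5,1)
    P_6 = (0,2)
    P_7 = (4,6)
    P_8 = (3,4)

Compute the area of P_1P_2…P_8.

Apply the shoelace (surveyor's) formula: 2A = Σ (x_i·y_{i+1} − x_{i+1}·y_i), indices taken mod 8.
Σ = (-10) + (-8) + (6) + (-6) + (-10) + (-8) + (-2) + (-8) = -46
Area = |Σ|/2 = 23.

23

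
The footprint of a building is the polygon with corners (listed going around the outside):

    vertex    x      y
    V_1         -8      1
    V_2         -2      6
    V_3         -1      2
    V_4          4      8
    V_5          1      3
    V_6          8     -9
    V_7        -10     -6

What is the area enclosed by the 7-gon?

142.5

Apply Gauss's area formula: 2A = Σ (x_i·y_{i+1} − x_{i+1}·y_i), indices taken mod 7.
V_1→V_2: (-8)(6) − (-2)(1) = -46
V_2→V_3: (-2)(2) − (-1)(6) = 2
V_3→V_4: (-1)(8) − (4)(2) = -16
V_4→V_5: (4)(3) − (1)(8) = 4
V_5→V_6: (1)(-9) − (8)(3) = -33
V_6→V_7: (8)(-6) − (-10)(-9) = -138
V_7→V_1: (-10)(1) − (-8)(-6) = -58
Σ = -285
Area = |Σ|/2 = 142.5.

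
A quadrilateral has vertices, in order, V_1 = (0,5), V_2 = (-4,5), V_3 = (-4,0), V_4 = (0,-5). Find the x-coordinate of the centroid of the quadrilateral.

-16/9

Apply the surveyor's formula. First the cross-terms c_i = x_i·y_{i+1} − x_{i+1}·y_i:
  20, 20, 20, 0  ⇒  2A = 60, A = 30.
Then Σ (x_i + x_{i+1})·c_i = -320, so x̄ = -320 / (6·30) = -16/9.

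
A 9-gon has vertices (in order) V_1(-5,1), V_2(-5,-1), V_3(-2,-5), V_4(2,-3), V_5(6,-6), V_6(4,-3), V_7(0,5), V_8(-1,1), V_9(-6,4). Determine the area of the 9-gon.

Apply the shoelace (surveyor's) formula: 2A = Σ (x_i·y_{i+1} − x_{i+1}·y_i), indices taken mod 9.
Cross-terms: 10, 23, 16, 6, 6, 20, 5, 2, 14  ⇒  Σ = 102
Area = |Σ|/2 = 51.

51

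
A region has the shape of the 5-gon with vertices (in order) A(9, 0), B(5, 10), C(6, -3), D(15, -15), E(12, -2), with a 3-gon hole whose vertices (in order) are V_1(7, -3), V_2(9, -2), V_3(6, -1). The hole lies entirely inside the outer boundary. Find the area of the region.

66.5

Outer boundary:
Σ = (90) + (-75) + (-45) + (150) + (18) = 138
Area = |Σ|/2 = 69.
Hole:
Σ = (13) + (3) + (-11) = 5
Area = |Σ|/2 = 2.5.
Net area = 69 − 2.5 = 66.5.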